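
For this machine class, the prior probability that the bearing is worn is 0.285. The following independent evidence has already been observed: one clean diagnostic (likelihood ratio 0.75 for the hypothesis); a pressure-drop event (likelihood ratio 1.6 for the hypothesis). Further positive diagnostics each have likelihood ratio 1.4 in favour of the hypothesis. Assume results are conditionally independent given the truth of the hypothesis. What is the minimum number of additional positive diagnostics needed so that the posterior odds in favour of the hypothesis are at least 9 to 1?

Prior odds = 0.285/0.715 = 57/143.
Combined Bayes factor of the evidence already in hand = 0.75 × 1.6 = 1.2.
Odds after that evidence = (57/143) × 1.2 = 342/715.
Target odds = 9.
Need 1.4ⁿ ≥ 9 ÷ (342/715) = 715/38.
1.4⁸ = 5764801/390625 falls short of 715/38 but 1.4⁹ = 40353607/1953125 reaches it, so n = 9.

9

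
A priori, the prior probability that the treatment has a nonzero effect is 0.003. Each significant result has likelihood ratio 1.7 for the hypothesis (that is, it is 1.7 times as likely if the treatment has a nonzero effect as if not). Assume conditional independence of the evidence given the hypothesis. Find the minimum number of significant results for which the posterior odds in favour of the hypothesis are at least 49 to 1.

19

Prior odds = 0.003/0.997 = 3/997.
Likelihood ratio per significant result = 1.7.
Target odds = 49.
Need (3/997) × 1.7ⁿ ≥ 49, i.e. 1.7ⁿ ≥ 48853/3.
1.7¹⁸ ≈14063.1 falls short of 48853/3 but 1.7¹⁹ ≈23907.2 reaches it, so n = 19.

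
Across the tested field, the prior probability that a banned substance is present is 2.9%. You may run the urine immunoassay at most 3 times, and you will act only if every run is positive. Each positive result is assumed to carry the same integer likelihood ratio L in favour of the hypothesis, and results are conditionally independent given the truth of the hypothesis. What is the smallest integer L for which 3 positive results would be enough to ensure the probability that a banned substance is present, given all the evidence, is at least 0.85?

6

Prior odds = 0.029/0.971 = 29/971.
Target odds = 0.85/0.15 = 17/3.
Need L³ ≥ 17/3 ÷ (29/971) = 16507/87.
5³ = 125 < 16507/87 ≤ 216 = 6³, so L = 6.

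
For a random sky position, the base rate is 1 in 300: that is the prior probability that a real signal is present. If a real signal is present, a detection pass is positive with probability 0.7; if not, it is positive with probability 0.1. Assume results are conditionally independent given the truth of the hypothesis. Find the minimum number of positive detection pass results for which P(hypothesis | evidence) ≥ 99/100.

6

Prior odds = (1/300)/(299/300) = 1/299.
Likelihood ratio of a positive = 0.7/0.1 = 7.
Target posterior odds = 0.99/0.01 = 99.
Need (1/299) × 7ⁿ ≥ 99, i.e. 7ⁿ ≥ 29601.
7⁵ = 16807 falls short of 29601 but 7⁶ = 117649 reaches it, so n = 6.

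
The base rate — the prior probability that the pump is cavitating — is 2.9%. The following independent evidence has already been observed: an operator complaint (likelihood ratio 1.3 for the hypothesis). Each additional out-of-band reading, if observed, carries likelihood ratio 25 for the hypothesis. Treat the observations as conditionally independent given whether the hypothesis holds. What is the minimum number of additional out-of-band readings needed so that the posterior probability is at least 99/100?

3

Prior odds = 0.029/0.971 = 29/971.
Bayes factor of the evidence already in hand = 1.3.
Odds after that evidence = (29/971) × 1.3 = 377/9710.
Target odds = 0.99/0.01 = 99.
Need 25ⁿ ≥ 99 ÷ (377/9710) = 961290/377.
25² = 625 falls short of 961290/377 but 25³ = 15625 reaches it, so n = 3.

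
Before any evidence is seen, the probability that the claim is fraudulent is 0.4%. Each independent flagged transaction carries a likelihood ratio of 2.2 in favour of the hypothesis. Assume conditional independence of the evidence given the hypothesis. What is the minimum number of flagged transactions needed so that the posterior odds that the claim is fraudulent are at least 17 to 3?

Prior odds = 0.004/0.996 = 1/249.
Likelihood ratio per flagged transaction = 2.2.
Target odds = 17/3.
Need (1/249) × 2.2ⁿ ≥ 17/3, i.e. 2.2ⁿ ≥ 1411.
2.2⁹ ≈1207.27 falls short of 1411 but 2.2¹⁰ ≈2655.99 reaches it, so n = 10.

10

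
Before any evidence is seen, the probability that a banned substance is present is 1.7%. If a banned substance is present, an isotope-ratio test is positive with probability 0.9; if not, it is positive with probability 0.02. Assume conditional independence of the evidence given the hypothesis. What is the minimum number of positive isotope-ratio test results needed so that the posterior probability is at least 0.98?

3

Prior odds = 0.017/0.983 = 17/983.
Likelihood ratio of a positive = 0.9/0.02 = 45.
Target odds: 0.98 ÷ 0.02 = 49.
Need (17/983) × 45ⁿ ≥ 49, i.e. 45ⁿ ≥ 48167/17.
45² = 2025 falls short of 48167/17 but 45³ = 91125 reaches it, so n = 3.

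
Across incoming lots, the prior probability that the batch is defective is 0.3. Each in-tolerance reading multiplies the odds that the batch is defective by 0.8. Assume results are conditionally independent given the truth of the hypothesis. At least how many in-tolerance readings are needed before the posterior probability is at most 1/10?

7

Prior odds: 0.3 ÷ 0.7 = 3/7.
Likelihood ratio per in-tolerance reading = 0.8.
Target posterior odds = 0.1/0.9 = 1/9.
Need (3/7) × 0.8ⁿ ≤ 1/9, i.e. 0.8ⁿ ≤ 7/27.
0.8⁶ = 4096/15625 is still above 7/27 but 0.8⁷ = 16384/78125 is at or below it, so n = 7.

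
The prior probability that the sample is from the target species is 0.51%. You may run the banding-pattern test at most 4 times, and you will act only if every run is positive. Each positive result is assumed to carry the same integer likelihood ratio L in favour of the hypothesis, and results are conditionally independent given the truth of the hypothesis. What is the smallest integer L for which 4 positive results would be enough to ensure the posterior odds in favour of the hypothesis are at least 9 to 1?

Prior odds = 0.0051/0.9949 = 51/9949.
Target odds = 9.
Need L⁴ ≥ 9 ÷ (51/9949) = 29847/17.
6⁴ = 1296 < 29847/17 ≤ 2401 = 7⁴, so L = 7.

7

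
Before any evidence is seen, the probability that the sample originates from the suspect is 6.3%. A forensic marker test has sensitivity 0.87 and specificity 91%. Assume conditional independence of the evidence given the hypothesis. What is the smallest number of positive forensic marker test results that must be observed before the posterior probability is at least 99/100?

Prior odds: 0.063 ÷ 0.937 = 63/937.
False-positive rate = 1 − 0.91 = 0.09; likelihood ratio of a positive = 0.87/0.09 = 29/3.
Target odds: 0.99 ÷ 0.01 = 99.
Require (29/3)ⁿ ≥ 99 ÷ (63/937) = 10307/7.
(29/3)³ = 24389/27 falls short of 10307/7 but (29/3)⁴ = 707281/81 reaches it, so n = 4.

4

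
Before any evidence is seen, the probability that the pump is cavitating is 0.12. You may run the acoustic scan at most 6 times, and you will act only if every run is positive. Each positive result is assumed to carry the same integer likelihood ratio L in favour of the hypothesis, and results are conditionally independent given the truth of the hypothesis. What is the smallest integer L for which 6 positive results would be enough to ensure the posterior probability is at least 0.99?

3

Prior odds = 0.12/0.88 = 3/22.
Target odds = 0.99/0.01 = 99.
Need L⁶ ≥ 99 ÷ (3/22) = 726.
2⁶ = 64 < 726 ≤ 729 = 3⁶, so L = 3.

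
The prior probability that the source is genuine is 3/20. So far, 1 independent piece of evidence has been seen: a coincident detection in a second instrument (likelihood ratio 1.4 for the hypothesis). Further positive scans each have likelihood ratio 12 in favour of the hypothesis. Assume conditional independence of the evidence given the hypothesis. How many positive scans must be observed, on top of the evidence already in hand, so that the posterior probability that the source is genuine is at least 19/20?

2

Prior odds = 0.15/0.85 = 3/17.
Bayes factor of the evidence already in hand = 1.4.
Odds after that evidence = (3/17) × 1.4 = 21/85.
Target odds = 0.95/0.05 = 19.
Need 12ⁿ ≥ 19 ÷ (21/85) = 1615/21.
12¹ = 12 falls short of 1615/21 but 12² = 144 reaches it, so n = 2.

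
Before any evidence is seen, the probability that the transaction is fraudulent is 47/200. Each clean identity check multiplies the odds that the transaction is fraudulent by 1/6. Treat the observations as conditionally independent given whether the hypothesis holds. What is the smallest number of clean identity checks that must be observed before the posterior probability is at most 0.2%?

3

Prior odds: 0.235 ÷ 0.765 = 47/153.
Likelihood ratio per clean identity check = 1/6.
Target odds: 0.002 ÷ 0.998 = 1/499.
Require (1/6)ⁿ ≤ 1/499 ÷ (47/153) = 153/23453.
(1/6)² = 1/36 is still above 153/23453 but (1/6)³ = 1/216 is at or below it, so n = 3.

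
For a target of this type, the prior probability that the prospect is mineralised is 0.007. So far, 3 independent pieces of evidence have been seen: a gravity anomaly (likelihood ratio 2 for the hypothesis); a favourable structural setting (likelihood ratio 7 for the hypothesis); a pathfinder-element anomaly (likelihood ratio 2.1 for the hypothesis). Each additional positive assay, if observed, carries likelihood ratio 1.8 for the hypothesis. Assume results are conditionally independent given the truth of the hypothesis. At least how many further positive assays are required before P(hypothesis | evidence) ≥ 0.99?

Prior odds = 0.007/0.993 = 7/993.
Combined Bayes factor of the evidence already in hand = 2 × 7 × 2.1 = 29.4.
Odds after that evidence = (7/993) × 29.4 = 343/1655.
Target odds = 0.99/0.01 = 99.
Need 1.8ⁿ ≥ 99 ÷ (343/1655) = 163845/343.
1.8¹⁰ ≈357.047 falls short of 163845/343 but 1.8¹¹ ≈642.684 reaches it, so n = 11.

11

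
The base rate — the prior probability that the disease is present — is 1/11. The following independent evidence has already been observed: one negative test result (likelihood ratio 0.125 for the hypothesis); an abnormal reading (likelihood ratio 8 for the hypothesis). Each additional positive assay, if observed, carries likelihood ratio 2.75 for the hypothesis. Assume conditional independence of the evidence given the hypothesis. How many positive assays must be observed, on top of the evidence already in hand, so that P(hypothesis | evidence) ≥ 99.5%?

Prior odds = (1/11)/(10/11) = 0.1.
Combined Bayes factor of the evidence already in hand = 0.125 × 8 = 1.
Odds after that evidence = 0.1 × 1 = 0.1.
Target odds = 0.995/0.005 = 199.
Need 2.75ⁿ ≥ 199 ÷ 0.1 = 1990.
2.75⁷ = 19487171/16384 falls short of 1990 but 2.75⁸ = 214358881/65536 reaches it, so n = 8.

8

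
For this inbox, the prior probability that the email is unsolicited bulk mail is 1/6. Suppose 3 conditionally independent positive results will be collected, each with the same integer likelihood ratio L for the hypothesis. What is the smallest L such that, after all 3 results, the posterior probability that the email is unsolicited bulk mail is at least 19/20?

5

Prior odds = (1/6)/(5/6) = 0.2.
Target odds = 0.95/0.05 = 19.
Need L³ ≥ 19 ÷ 0.2 = 95.
4³ = 64 < 95 ≤ 125 = 5³, so L = 5.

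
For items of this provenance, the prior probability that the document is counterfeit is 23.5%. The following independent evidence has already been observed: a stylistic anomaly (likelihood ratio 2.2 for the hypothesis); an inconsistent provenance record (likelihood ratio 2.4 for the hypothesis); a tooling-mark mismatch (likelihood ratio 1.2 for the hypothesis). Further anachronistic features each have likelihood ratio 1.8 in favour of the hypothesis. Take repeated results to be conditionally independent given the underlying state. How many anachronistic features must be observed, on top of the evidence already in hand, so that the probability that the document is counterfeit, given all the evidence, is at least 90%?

Prior odds = 0.235/0.765 = 47/153.
Combined Bayes factor of the evidence already in hand = 2.2 × 2.4 × 1.2 = 6.336.
Odds after that evidence = (47/153) × 6.336 = 4136/2125.
Target odds = 0.9/0.1 = 9.
Need 1.8ⁿ ≥ 9 ÷ (4136/2125) = 19125/4136.
1.8² = 3.24 falls short of 19125/4136 but 1.8³ = 5.832 reaches it, so n = 3.

3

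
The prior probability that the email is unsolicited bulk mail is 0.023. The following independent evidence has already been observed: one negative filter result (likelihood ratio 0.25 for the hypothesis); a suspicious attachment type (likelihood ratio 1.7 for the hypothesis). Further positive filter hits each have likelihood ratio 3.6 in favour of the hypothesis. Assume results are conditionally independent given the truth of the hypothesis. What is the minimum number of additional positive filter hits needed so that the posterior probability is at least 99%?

Prior odds = 0.023/0.977 = 23/977.
Combined Bayes factor of the evidence already in hand = 0.25 × 1.7 = 0.425.
Odds after that evidence = (23/977) × 0.425 = 391/39080.
Target odds = 0.99/0.01 = 99.
Need 3.6ⁿ ≥ 99 ÷ (391/39080) = 3868920/391.
3.6⁷ = 612220032/78125 falls short of 3868920/391 but 3.6⁸ ≈28211.1 reaches it, so n = 8.

8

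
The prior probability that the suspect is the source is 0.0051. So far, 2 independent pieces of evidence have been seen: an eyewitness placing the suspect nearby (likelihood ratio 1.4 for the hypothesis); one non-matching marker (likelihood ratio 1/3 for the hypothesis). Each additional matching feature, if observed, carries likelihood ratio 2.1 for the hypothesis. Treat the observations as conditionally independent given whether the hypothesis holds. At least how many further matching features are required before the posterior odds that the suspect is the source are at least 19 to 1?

13

Prior odds = 0.0051/0.9949 = 51/9949.
Combined Bayes factor of the evidence already in hand = 1.4 × (1/3) = 7/15.
Odds after that evidence = (51/9949) × 7/15 = 119/49745.
Target odds = 19.
Need 2.1ⁿ ≥ 19 ÷ (119/49745) = 945155/119.
2.1¹² ≈7355.83 falls short of 945155/119 but 2.1¹³ ≈15447.2 reaches it, so n = 13.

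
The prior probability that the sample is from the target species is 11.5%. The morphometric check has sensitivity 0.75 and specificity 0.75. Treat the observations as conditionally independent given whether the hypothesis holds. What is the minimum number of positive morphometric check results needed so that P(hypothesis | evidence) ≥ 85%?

Prior odds: 0.115 ÷ 0.885 = 23/177.
False-positive rate = 1 − 0.75 = 0.25; likelihood ratio of a positive = 0.75/0.25 = 3.
Target posterior odds = 0.85/0.15 = 17/3.
Require 3ⁿ ≥ 17/3 ÷ (23/177) = 1003/23.
3³ = 27 falls short of 1003/23 but 3⁴ = 81 reaches it, so n = 4.

4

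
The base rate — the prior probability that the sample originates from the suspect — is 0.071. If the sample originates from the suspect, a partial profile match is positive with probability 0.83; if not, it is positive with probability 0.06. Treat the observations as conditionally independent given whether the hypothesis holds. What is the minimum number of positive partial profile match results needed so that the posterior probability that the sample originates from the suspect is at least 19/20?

3

Prior odds: 0.071 ÷ 0.929 = 71/929.
Likelihood ratio of a positive = 0.83/0.06 = 83/6.
Target odds: 0.95 ÷ 0.05 = 19.
Need (71/929) × (83/6)ⁿ ≥ 19, i.e. (83/6)ⁿ ≥ 17651/71.
(83/6)² = 6889/36 falls short of 17651/71 but (83/6)³ = 571787/216 reaches it, so n = 3.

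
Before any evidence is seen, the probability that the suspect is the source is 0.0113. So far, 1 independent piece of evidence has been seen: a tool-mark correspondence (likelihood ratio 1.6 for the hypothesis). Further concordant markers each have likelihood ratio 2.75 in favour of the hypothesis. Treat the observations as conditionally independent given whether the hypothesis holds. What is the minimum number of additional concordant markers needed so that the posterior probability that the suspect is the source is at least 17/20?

6

Prior odds = 0.0113/0.9887 = 113/9887.
Bayes factor of the evidence already in hand = 1.6.
Odds after that evidence = (113/9887) × 1.6 = 904/49435.
Target odds = 0.85/0.15 = 17/3.
Need 2.75ⁿ ≥ 17/3 ÷ (904/49435) = 840395/2712.
2.75⁵ = 161051/1024 falls short of 840395/2712 but 2.75⁶ = 1771561/4096 reaches it, so n = 6.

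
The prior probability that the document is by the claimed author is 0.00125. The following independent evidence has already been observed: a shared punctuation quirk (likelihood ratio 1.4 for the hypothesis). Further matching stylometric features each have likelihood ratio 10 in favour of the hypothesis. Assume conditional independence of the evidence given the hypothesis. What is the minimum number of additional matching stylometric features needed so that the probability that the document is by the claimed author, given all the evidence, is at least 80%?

Prior odds = 0.00125/0.99875 = 1/799.
Bayes factor of the evidence already in hand = 1.4.
Odds after that evidence = (1/799) × 1.4 = 7/3995.
Target odds = 0.8/0.2 = 4.
Need 10ⁿ ≥ 4 ÷ (7/3995) = 15980/7.
10³ = 1000 falls short of 15980/7 but 10⁴ = 10000 reaches it, so n = 4.

4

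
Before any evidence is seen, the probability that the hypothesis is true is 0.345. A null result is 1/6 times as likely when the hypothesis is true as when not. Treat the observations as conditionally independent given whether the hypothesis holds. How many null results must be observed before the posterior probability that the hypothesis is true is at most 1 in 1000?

4

Prior odds: 0.345 ÷ 0.655 = 69/131.
Likelihood ratio per null result = 1/6.
Target posterior odds = 0.001/0.999 = 1/999.
Need (69/131) × (1/6)ⁿ ≤ 1/999, i.e. (1/6)ⁿ ≤ 131/68931.
(1/6)³ = 1/216 is still above 131/68931 but (1/6)⁴ = 1/1296 is at or below it, so n = 4.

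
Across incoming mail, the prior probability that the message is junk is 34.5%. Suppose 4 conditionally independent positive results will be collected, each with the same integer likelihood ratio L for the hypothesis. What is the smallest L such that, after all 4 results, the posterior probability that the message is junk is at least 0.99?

Prior odds = 0.345/0.655 = 69/131.
Target odds = 0.99/0.01 = 99.
Need L⁴ ≥ 99 ÷ (69/131) = 4323/23.
3⁴ = 81 < 4323/23 ≤ 256 = 4⁴, so L = 4.

4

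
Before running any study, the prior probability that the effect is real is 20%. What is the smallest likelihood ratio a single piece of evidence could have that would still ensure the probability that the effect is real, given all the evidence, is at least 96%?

96

Prior odds = 0.2/0.8 = 0.25.
Target odds = 0.96/0.04 = 24.
Required Bayes factor = 24 ÷ 0.25 = 96.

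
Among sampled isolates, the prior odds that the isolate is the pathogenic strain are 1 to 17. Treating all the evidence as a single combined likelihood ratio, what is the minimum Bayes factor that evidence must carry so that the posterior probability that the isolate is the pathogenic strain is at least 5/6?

Prior odds = 1/17.
Target odds = (5/6)/(1/6) = 5.
Required Bayes factor = 5 ÷ (1/17) = 85.

85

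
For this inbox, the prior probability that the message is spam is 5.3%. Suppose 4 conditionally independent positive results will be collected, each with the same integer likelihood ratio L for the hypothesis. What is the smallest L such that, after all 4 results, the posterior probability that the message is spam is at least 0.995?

8

Prior odds = 0.053/0.947 = 53/947.
Target odds = 0.995/0.005 = 199.
Need L⁴ ≥ 199 ÷ (53/947) = 188453/53.
7⁴ = 2401 < 188453/53 ≤ 4096 = 8⁴, so L = 8.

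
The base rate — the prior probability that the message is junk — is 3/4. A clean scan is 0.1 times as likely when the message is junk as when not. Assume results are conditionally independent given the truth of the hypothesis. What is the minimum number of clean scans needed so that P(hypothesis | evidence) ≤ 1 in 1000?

4

Prior odds: 0.75 ÷ 0.25 = 3.
Likelihood ratio per clean scan = 0.1.
Target odds: 0.001 ÷ 0.999 = 1/999.
Require 0.1ⁿ ≤ 1/999 ÷ 3 = 1/2997.
0.1³ = 0.001 is still above 1/2997 but 0.1⁴ = 0.0001 is at or below it, so n = 4.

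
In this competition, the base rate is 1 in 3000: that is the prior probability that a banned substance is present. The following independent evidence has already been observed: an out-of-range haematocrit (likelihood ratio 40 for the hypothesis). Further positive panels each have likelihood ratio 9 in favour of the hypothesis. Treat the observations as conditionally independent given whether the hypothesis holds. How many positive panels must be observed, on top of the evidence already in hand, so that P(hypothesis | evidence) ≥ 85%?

Prior odds = (1/3000)/(2999/3000) = 1/2999.
Bayes factor of the evidence already in hand = 40.
Odds after that evidence = (1/2999) × 40 = 40/2999.
Target odds = 0.85/0.15 = 17/3.
Need 9ⁿ ≥ 17/3 ÷ (40/2999) = 50983/120.
9² = 81 falls short of 50983/120 but 9³ = 729 reaches it, so n = 3.

3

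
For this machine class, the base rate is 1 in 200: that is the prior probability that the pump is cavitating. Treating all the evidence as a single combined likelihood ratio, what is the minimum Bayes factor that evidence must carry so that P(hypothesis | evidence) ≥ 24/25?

Prior odds = 0.005/0.995 = 1/199.
Target odds = 0.96/0.04 = 24.
Required Bayes factor = 24 ÷ (1/199) = 4776.

4776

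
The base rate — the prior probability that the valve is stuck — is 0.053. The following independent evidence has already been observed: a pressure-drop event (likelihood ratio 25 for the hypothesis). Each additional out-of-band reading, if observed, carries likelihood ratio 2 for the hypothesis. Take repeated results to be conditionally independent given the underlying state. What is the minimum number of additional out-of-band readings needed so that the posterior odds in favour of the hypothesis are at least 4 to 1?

2

Prior odds = 0.053/0.947 = 53/947.
Bayes factor of the evidence already in hand = 25.
Odds after that evidence = (53/947) × 25 = 1325/947.
Target odds = 4.
Need 2ⁿ ≥ 4 ÷ (1325/947) = 3788/1325.
2¹ = 2 falls short of 3788/1325 but 2² = 4 reaches it, so n = 2.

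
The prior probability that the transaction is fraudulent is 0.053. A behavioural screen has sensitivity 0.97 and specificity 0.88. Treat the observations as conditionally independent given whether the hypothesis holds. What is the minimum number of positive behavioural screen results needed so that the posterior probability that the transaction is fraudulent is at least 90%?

Prior odds = 0.053/0.947 = 53/947.
False-positive rate = 1 − 0.88 = 0.12; likelihood ratio of a positive = 0.97/0.12 = 97/12.
Target posterior odds = 0.9/0.1 = 9.
Require (97/12)ⁿ ≥ 9 ÷ (53/947) = 8523/53.
(97/12)² = 9409/144 falls short of 8523/53 but (97/12)³ = 912673/1728 reaches it, so n = 3.

3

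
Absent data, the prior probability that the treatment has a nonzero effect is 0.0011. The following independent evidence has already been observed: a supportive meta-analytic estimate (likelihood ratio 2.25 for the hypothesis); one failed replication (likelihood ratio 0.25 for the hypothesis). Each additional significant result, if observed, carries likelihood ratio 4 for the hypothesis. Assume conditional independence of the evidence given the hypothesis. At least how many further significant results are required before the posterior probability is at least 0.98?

9

Prior odds = 0.0011/0.9989 = 11/9989.
Combined Bayes factor of the evidence already in hand = 2.25 × 0.25 = 0.5625.
Odds after that evidence = (11/9989) × 0.5625 = 99/159824.
Target odds = 0.98/0.02 = 49.
Need 4ⁿ ≥ 49 ÷ (99/159824) = 7831376/99.
4⁸ = 65536 falls short of 7831376/99 but 4⁹ = 262144 reaches it, so n = 9.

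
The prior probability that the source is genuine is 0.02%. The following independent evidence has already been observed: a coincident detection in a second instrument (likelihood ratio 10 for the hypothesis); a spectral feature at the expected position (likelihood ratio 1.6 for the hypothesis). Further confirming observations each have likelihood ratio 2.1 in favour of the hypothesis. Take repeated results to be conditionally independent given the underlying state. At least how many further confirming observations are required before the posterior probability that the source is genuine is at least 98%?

Prior odds = 0.0002/0.9998 = 1/4999.
Combined Bayes factor of the evidence already in hand = 10 × 1.6 = 16.
Odds after that evidence = (1/4999) × 16 = 16/4999.
Target odds = 0.98/0.02 = 49.
Need 2.1ⁿ ≥ 49 ÷ (16/4999) = 15309.4375.
2.1¹² ≈7355.83 falls short of 15309.4375 but 2.1¹³ ≈15447.2 reaches it, so n = 13.

13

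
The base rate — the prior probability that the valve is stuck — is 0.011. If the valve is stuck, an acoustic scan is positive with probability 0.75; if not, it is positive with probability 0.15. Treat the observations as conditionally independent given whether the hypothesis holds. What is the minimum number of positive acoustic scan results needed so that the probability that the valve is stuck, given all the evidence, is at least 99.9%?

8

Prior odds: 0.011 ÷ 0.989 = 11/989.
Likelihood ratio of a positive = 0.75/0.15 = 5.
Target posterior odds = 0.999/0.001 = 999.
Require 5ⁿ ≥ 999 ÷ (11/989) = 988011/11.
5⁷ = 78125 falls short of 988011/11 but 5⁸ = 390625 reaches it, so n = 8.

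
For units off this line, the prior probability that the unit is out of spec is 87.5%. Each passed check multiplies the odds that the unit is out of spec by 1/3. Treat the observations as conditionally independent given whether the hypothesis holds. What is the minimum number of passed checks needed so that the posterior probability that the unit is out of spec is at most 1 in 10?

Prior odds: 0.875 ÷ 0.125 = 7.
Likelihood ratio per passed check = 1/3.
Target posterior odds = 0.1/0.9 = 1/9.
Need 7 × (1/3)ⁿ ≤ 1/9, i.e. (1/3)ⁿ ≤ 1/63.
(1/3)³ = 1/27 is still above 1/63 but (1/3)⁴ = 1/81 is at or below it, so n = 4.

4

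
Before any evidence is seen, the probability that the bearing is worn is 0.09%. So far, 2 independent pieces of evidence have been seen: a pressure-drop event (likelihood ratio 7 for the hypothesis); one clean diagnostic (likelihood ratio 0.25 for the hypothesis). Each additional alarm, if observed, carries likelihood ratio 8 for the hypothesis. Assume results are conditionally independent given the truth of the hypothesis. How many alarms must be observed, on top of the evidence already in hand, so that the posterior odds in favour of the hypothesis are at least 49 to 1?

Prior odds = 0.0009/0.9991 = 9/9991.
Combined Bayes factor of the evidence already in hand = 7 × 0.25 = 1.75.
Odds after that evidence = (9/9991) × 1.75 = 63/39964.
Target odds = 49.
Need 8ⁿ ≥ 49 ÷ (63/39964) = 279748/9.
8⁴ = 4096 falls short of 279748/9 but 8⁵ = 32768 reaches it, so n = 5.

5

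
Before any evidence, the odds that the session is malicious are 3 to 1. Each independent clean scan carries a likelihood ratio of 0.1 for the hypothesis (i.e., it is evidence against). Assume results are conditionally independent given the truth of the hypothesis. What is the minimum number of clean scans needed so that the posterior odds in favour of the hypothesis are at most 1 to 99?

3

Prior odds = 3.
Likelihood ratio per clean scan = 0.1.
Target odds = 1/99.
Require 0.1ⁿ ≤ 1/99 ÷ 3 = 1/297.
0.1² = 0.01 is still above 1/297 but 0.1³ = 0.001 is at or below it, so n = 3.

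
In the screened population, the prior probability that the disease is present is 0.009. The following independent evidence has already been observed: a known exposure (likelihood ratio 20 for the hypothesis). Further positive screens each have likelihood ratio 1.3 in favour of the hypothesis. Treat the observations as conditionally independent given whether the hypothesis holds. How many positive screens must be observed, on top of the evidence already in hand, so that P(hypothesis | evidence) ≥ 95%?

Prior odds = 0.009/0.991 = 9/991.
Bayes factor of the evidence already in hand = 20.
Odds after that evidence = (9/991) × 20 = 180/991.
Target odds = 0.95/0.05 = 19.
Need 1.3ⁿ ≥ 19 ÷ (180/991) = 18829/180.
1.3¹⁷ ≈86.5042 falls short of 18829/180 but 1.3¹⁸ ≈112.455 reaches it, so n = 18.

18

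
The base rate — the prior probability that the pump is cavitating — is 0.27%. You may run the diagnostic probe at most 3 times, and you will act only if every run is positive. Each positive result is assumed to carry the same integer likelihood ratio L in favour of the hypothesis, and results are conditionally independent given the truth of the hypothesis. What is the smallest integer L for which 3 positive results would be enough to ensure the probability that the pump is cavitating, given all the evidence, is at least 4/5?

12

Prior odds = 0.0027/0.9973 = 27/9973.
Target odds = 0.8/0.2 = 4.
Need L³ ≥ 4 ÷ (27/9973) = 39892/27.
11³ = 1331 < 39892/27 ≤ 1728 = 12³, so L = 12.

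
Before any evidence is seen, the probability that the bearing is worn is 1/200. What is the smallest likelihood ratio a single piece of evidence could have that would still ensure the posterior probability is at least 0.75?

Prior odds = 0.005/0.995 = 1/199.
Target odds = 0.75/0.25 = 3.
Required Bayes factor = 3 ÷ (1/199) = 597.

597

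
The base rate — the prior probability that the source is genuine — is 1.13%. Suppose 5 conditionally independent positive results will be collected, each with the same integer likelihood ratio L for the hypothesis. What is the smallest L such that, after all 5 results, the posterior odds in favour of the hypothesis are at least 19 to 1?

5

Prior odds = 0.0113/0.9887 = 113/9887.
Target odds = 19.
Need L⁵ ≥ 19 ÷ (113/9887) = 187853/113.
4⁵ = 1024 < 187853/113 ≤ 3125 = 5⁵, so L = 5.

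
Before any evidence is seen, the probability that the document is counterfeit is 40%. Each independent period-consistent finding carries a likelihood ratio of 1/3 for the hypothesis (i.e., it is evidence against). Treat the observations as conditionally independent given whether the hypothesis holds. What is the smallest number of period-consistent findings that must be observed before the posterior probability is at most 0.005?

Prior odds: 0.4 ÷ 0.6 = 2/3.
Likelihood ratio per period-consistent finding = 1/3.
Target odds: 0.005 ÷ 0.995 = 1/199.
Require (1/3)ⁿ ≤ 1/199 ÷ (2/3) = 3/398.
(1/3)⁴ = 1/81 is still above 3/398 but (1/3)⁵ = 1/243 is at or below it, so n = 5.

5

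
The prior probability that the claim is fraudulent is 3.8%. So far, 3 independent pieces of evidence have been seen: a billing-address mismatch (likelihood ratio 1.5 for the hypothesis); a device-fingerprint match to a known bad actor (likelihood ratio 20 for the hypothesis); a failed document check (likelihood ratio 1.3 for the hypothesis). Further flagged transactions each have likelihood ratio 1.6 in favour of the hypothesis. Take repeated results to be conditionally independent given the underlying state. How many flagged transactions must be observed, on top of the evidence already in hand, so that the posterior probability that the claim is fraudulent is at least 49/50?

Prior odds = 0.038/0.962 = 19/481.
Combined Bayes factor of the evidence already in hand = 1.5 × 20 × 1.3 = 39.
Odds after that evidence = (19/481) × 39 = 57/37.
Target odds = 0.98/0.02 = 49.
Need 1.6ⁿ ≥ 49 ÷ (57/37) = 1813/57.
1.6⁷ = 2097152/78125 falls short of 1813/57 but 1.6⁸ = 16777216/390625 reaches it, so n = 8.

8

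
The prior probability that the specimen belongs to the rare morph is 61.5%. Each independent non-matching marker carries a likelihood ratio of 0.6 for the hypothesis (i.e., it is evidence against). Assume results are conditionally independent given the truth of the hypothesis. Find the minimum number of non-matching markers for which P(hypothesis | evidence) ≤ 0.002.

14

Prior odds = 0.615/0.385 = 123/77.
Likelihood ratio per non-matching marker = 0.6.
Target odds: 0.002 ÷ 0.998 = 1/499.
Need (123/77) × 0.6ⁿ ≤ 1/499, i.e. 0.6ⁿ ≤ 77/61377.
0.6¹³ ≈0.00130607 is still above 77/61377 but 0.6¹⁴ ≈0.000783642 is at or below it, so n = 14.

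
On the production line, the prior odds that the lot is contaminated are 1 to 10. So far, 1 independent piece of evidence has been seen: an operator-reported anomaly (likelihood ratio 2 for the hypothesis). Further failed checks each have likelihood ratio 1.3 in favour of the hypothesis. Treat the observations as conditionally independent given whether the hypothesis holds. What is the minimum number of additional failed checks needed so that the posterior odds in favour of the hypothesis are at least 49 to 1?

Prior odds = 0.1.
Bayes factor of the evidence already in hand = 2.
Odds after that evidence = 0.1 × 2 = 0.2.
Target odds = 49.
Need 1.3ⁿ ≥ 49 ÷ 0.2 = 245.
1.3²⁰ ≈190.05 falls short of 245 but 1.3²¹ ≈247.065 reaches it, so n = 21.

21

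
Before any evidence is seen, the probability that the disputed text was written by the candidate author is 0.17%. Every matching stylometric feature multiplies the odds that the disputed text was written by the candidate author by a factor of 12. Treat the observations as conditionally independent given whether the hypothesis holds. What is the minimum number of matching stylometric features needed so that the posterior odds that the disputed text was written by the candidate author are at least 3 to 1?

4

Prior odds = 0.0017/0.9983 = 17/9983.
Likelihood ratio per matching stylometric feature = 12.
Target odds = 3.
Require 12ⁿ ≥ 3 ÷ (17/9983) = 29949/17.
12³ = 1728 falls short of 29949/17 but 12⁴ = 20736 reaches it, so n = 4.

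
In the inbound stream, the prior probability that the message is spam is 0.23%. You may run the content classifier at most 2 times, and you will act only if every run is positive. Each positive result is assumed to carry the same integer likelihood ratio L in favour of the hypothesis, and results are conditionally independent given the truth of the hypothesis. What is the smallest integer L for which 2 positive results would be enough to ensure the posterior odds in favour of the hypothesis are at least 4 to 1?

42

Prior odds = 0.0023/0.9977 = 23/9977.
Target odds = 4.
Need L² ≥ 4 ÷ (23/9977) = 39908/23.
41² = 1681 < 39908/23 ≤ 1764 = 42², so L = 42.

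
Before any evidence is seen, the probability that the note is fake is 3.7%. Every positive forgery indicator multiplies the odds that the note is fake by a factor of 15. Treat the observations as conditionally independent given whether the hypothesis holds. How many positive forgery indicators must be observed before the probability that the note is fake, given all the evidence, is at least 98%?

Prior odds: 0.037 ÷ 0.963 = 37/963.
Likelihood ratio per positive forgery indicator = 15.
Target odds: 0.98 ÷ 0.02 = 49.
Require 15ⁿ ≥ 49 ÷ (37/963) = 47187/37.
15² = 225 falls short of 47187/37 but 15³ = 3375 reaches it, so n = 3.

3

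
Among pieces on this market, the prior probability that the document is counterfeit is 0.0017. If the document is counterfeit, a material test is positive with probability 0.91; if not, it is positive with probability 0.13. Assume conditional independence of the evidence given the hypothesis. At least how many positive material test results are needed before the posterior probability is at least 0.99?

Prior odds: 0.0017 ÷ 0.9983 = 17/9983.
Likelihood ratio of a positive = 0.91/0.13 = 7.
Target posterior odds = 0.99/0.01 = 99.
Require 7ⁿ ≥ 99 ÷ (17/9983) = 988317/17.
7⁵ = 16807 falls short of 988317/17 but 7⁶ = 117649 reaches it, so n = 6.

6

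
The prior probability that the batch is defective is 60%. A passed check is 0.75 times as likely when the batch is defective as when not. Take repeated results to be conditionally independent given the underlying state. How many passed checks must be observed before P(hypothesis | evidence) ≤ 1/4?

Prior odds: 0.6 ÷ 0.4 = 1.5.
Likelihood ratio per passed check = 0.75.
Target odds: 0.25 ÷ 0.75 = 1/3.
Need 1.5 × 0.75ⁿ ≤ 1/3, i.e. 0.75ⁿ ≤ 2/9.
0.75⁵ = 243/1024 is still above 2/9 but 0.75⁶ = 729/4096 is at or below it, so n = 6.

6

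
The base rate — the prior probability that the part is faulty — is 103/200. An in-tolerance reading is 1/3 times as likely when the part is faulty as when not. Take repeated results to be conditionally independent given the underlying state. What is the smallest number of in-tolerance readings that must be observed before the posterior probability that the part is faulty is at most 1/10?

3

Prior odds: 0.515 ÷ 0.485 = 103/97.
Likelihood ratio per in-tolerance reading = 1/3.
Target odds: 0.1 ÷ 0.9 = 1/9.
Need (103/97) × (1/3)ⁿ ≤ 1/9, i.e. (1/3)ⁿ ≤ 97/927.
(1/3)² = 1/9 is still above 97/927 but (1/3)³ = 1/27 is at or below it, so n = 3.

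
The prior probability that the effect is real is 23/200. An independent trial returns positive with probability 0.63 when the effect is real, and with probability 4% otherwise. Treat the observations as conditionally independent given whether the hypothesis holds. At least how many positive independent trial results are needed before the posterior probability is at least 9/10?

2

Prior odds = 0.115/0.885 = 23/177.
Likelihood ratio of a positive result = 0.63/0.04 = 15.75.
Target posterior odds = 0.9/0.1 = 9.
Need (23/177) × 15.75ⁿ ≥ 9, i.e. 15.75ⁿ ≥ 1593/23.
15.75¹ = 15.75 falls short of 1593/23 but 15.75² = 248.0625 reaches it, so n = 2.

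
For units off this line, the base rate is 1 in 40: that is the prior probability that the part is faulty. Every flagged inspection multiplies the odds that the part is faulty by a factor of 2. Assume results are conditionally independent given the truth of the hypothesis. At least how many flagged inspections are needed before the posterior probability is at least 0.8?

Prior odds = 0.025/0.975 = 1/39.
Likelihood ratio per flagged inspection = 2.
Target posterior odds = 0.8/0.2 = 4.
Require 2ⁿ ≥ 4 ÷ (1/39) = 156.
2⁷ = 128 falls short of 156 but 2⁸ = 256 reaches it, so n = 8.

8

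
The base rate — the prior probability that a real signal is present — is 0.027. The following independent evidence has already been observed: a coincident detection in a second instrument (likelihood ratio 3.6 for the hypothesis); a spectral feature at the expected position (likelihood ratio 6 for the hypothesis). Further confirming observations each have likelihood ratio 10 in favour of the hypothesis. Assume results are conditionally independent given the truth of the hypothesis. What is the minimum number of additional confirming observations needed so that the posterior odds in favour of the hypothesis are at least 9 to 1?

2

Prior odds = 0.027/0.973 = 27/973.
Combined Bayes factor of the evidence already in hand = 3.6 × 6 = 21.6.
Odds after that evidence = (27/973) × 21.6 = 2916/4865.
Target odds = 9.
Need 10ⁿ ≥ 9 ÷ (2916/4865) = 4865/324.
10¹ = 10 falls short of 4865/324 but 10² = 100 reaches it, so n = 2.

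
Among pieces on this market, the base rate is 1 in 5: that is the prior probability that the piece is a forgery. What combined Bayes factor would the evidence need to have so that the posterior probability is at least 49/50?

Prior odds = 0.2/0.8 = 0.25.
Target odds = 0.98/0.02 = 49.
Required Bayes factor = 49 ÷ 0.25 = 196.

196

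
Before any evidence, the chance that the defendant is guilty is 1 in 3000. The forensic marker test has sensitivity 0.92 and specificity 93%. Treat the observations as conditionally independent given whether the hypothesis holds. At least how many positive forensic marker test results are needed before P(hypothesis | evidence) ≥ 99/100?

Prior odds: (1/3000) ÷ (2999/3000) = 1/2999.
False-positive rate = 1 − 0.93 = 0.07; likelihood ratio of a positive = 0.92/0.07 = 92/7.
Target posterior odds = 0.99/0.01 = 99.
Need (1/2999) × (92/7)ⁿ ≥ 99, i.e. (92/7)ⁿ ≥ 296901.
(92/7)⁴ = 71639296/2401 falls short of 296901 but (92/7)⁵ ≈392147 reaches it, so n = 5.

5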